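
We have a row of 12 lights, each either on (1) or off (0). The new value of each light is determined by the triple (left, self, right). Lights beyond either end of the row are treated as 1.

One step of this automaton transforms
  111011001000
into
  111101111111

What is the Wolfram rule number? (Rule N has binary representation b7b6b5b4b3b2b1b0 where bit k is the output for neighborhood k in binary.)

247

position 0: 111 → 1  (bit 7 = 1)
position 2: 110 → 1  (bit 6 = 1)
position 3: 101 → 1  (bit 5 = 1)
position 6: 100 → 1  (bit 4 = 1)
position 4: 011 → 0  (bit 3 = 0)
position 8: 010 → 1  (bit 2 = 1)
position 7: 001 → 1  (bit 1 = 1)
position 10: 000 → 1  (bit 0 = 1)
bits b7..b0 = 11110111 = 247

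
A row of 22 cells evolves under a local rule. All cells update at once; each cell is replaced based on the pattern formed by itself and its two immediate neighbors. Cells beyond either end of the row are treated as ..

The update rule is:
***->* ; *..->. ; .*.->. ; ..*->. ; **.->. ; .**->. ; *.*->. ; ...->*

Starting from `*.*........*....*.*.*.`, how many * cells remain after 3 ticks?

....******...**.......
***..****..*....******
.*....**.....**..****.
count of *: 9

9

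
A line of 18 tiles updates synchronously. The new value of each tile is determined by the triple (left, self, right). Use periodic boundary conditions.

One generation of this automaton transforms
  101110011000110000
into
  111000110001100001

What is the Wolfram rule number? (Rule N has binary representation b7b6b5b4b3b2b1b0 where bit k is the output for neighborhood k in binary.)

position 3: 111 → 0  (bit 7 = 0)
position 4: 110 → 0  (bit 6 = 0)
position 1: 101 → 1  (bit 5 = 1)
position 5: 100 → 0  (bit 4 = 0)
position 2: 011 → 1  (bit 3 = 1)
position 0: 010 → 1  (bit 2 = 1)
position 6: 001 → 1  (bit 1 = 1)
position 10: 000 → 0  (bit 0 = 0)
bits b7..b0 = 00101110 = 46

46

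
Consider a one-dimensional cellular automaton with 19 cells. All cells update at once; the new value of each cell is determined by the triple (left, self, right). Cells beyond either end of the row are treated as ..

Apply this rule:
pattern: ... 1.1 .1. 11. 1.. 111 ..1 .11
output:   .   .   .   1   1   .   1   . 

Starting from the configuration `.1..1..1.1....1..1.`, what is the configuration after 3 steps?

..1.11.1....11.1.1.

step 1: 1.11.11...1..1.11.1
step 2: ...1..11.1.11...1..
step 3: ..1.11.1....11.1.1.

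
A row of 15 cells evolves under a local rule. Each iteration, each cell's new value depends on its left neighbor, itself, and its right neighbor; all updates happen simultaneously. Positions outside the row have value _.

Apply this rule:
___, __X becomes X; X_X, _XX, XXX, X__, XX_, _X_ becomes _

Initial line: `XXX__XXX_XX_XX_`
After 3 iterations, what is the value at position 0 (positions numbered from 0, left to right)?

____X__________
XXXX__XXXXXXXXX
_____X_________
position 0 holds _

_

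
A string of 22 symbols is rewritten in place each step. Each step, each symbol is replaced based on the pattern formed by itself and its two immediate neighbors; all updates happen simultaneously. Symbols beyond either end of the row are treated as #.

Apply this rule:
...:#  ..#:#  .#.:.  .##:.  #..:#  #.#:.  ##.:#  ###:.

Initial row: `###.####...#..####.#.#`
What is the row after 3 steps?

.#....####.##...#.....

..#....####.##...#....
##.####...#..####.####
.#....####.##...#.....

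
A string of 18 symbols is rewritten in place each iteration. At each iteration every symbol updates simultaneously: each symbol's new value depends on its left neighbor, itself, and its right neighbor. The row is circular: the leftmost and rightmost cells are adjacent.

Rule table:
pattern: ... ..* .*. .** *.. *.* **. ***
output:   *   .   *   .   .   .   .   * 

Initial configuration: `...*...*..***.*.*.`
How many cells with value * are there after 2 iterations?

iteration 1: **.*.*.*...*..*.*.
iteration 2: ...*.*.*.*.*..*.*.
count of *: 7

7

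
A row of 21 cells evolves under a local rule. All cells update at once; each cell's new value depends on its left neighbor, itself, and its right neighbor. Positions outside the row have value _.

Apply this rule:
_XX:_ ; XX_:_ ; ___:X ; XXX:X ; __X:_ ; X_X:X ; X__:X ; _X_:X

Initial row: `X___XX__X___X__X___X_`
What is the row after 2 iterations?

iteration 1: XXX___X_XXX_XX_XXX_XX
iteration 2: _X_XX_XX_X_X__X_X_X__

_X_XX_XX_X_X__X_X_X__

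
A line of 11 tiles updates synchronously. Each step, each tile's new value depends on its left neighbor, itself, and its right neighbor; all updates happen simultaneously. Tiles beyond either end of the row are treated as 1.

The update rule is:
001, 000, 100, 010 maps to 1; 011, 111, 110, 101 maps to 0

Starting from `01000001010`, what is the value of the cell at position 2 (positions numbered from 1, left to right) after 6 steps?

0

01111111010
00000000010
11111111110
00000000000
11111111111
00000000000
position 2 holds 0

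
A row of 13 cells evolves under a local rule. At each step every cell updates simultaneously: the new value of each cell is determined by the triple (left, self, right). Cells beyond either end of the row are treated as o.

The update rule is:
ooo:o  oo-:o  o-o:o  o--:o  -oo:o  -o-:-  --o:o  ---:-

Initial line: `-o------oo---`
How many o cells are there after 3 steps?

o-o----oooo-o
oo-o--ooooooo
ooo-ooooooooo
count of o: 12

12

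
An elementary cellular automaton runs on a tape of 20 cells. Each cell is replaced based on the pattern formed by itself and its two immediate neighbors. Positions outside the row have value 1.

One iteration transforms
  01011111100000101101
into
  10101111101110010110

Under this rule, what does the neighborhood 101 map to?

1

At position 0 the neighborhood is 101; the next row has 1 there.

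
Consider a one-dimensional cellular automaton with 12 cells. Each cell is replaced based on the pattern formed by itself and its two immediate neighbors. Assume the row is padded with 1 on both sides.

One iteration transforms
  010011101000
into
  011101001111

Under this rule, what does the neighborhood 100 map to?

At position 2 the neighborhood is 100; the next row has 1 there.

1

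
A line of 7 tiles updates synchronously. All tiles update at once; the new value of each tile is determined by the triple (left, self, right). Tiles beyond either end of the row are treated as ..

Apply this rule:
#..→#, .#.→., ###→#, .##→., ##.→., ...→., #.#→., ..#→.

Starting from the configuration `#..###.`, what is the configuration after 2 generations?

..#....

.#..#.#
..#....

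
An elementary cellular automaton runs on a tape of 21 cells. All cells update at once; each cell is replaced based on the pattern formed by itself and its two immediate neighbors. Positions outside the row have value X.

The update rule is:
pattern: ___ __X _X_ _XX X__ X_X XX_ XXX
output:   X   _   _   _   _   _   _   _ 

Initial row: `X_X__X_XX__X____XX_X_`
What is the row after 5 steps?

_____________XX______

step 1: _____________XX______
step 2: _XXXXXXXXXXX____XXXX_
step 3: _____________XX______  (repeats step 1; period 2)
step 5: _____________XX______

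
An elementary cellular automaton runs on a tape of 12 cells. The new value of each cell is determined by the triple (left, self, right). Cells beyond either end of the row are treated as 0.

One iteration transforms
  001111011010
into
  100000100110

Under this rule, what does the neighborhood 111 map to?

0

At position 3 the neighborhood is 111; the next row has 0 there.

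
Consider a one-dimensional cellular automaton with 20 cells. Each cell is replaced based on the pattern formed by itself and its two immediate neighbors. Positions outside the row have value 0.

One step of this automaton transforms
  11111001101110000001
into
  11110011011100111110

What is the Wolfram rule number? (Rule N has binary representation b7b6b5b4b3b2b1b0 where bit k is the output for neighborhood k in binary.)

position 1: 111 → 1  (bit 7 = 1)
position 4: 110 → 0  (bit 6 = 0)
position 9: 101 → 1  (bit 5 = 1)
position 5: 100 → 0  (bit 4 = 0)
position 0: 011 → 1  (bit 3 = 1)
position 19: 010 → 0  (bit 2 = 0)
position 6: 001 → 1  (bit 1 = 1)
position 14: 000 → 1  (bit 0 = 1)
bits b7..b0 = 10101011 = 171

171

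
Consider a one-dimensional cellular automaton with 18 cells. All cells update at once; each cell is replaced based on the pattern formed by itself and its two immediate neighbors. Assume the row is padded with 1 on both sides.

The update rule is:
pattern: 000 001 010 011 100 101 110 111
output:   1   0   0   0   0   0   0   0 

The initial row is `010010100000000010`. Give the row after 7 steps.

step 1: 000000001111111000
step 2: 011111100000000010
step 3: 000000001111111000  (repeats step 1; period 2)
step 7: 000000001111111000

000000001111111000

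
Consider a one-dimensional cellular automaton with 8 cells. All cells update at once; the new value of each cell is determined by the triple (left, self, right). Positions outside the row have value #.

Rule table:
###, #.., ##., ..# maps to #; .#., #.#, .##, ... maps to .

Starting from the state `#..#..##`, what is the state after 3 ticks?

#####.##

###.##.#
###..#..
#####.##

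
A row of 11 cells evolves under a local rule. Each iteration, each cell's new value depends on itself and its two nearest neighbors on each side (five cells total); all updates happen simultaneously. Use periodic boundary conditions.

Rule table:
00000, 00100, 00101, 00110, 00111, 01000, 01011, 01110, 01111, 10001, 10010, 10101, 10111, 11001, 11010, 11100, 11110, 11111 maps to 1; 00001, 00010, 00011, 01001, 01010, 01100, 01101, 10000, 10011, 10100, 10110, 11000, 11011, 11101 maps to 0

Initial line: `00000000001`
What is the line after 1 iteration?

10111111001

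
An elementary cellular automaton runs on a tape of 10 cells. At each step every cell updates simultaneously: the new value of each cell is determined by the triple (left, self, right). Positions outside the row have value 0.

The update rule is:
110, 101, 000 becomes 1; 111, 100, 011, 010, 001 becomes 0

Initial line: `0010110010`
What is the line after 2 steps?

0000100111

1001010000
0000100111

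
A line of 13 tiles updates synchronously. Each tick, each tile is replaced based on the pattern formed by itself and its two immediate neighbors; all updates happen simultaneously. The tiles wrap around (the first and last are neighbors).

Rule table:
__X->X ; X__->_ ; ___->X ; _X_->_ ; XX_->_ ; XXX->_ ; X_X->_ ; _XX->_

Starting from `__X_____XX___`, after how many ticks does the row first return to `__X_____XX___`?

26

XX__XXXX___XX
___X_____XX__
XXX__XXXX___X
____X_____XX_
XXXX__XXXX___
_____X_____XX
_XXXX__XXXX__
X_____X_____X
__XXXX__XXXX_
XX_____X_____
___XXXX__XXXX
_XX_____X____
X___XXXX__XXX
__XX_____X___
XX___XXXX__XX
___XX_____X__
XXX___XXXX__X
____XX_____X_
XXXX___XXXX__
_____XX_____X
_XXXX___XXXX_
X_____XX_____
__XXXX___XXXX
_X_____XX____
X__XXXX___XXX
__X_____XX___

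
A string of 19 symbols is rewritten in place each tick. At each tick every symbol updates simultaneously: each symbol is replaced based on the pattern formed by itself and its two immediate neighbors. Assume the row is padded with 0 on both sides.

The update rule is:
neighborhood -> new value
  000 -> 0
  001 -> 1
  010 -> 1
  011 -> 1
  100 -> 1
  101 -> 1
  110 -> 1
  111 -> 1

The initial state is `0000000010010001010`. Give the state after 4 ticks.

0000111111111111111

0000000111111011111
0000001111111111111
0000011111111111111
0000111111111111111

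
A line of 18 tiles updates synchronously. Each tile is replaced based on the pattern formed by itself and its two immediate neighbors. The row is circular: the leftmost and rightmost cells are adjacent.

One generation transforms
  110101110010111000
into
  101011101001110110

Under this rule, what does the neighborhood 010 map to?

At position 3 the neighborhood is 010; the next row has 0 there.

0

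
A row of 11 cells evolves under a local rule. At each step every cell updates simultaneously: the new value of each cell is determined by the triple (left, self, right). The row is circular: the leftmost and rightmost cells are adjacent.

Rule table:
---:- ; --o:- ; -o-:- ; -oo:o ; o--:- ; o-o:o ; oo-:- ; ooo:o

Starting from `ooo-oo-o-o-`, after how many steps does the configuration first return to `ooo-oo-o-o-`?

11

step 1: oo-oo-o-o-o
step 2: o-oo-o-o-oo
step 3: -oo-o-o-ooo
step 4: oo-o-o-ooo-
step 5: o-o-o-ooo-o
step 6: -o-o-ooo-oo
step 7: o-o-ooo-oo-
step 8: -o-ooo-oo-o
step 9: o-ooo-oo-o-
step 10: -ooo-oo-o-o
step 11: ooo-oo-o-o-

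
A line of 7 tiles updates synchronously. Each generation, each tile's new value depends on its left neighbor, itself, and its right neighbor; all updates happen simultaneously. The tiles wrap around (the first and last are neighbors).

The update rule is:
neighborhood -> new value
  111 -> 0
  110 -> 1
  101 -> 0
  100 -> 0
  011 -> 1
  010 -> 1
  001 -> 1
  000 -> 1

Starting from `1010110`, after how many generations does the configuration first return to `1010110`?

1010110

1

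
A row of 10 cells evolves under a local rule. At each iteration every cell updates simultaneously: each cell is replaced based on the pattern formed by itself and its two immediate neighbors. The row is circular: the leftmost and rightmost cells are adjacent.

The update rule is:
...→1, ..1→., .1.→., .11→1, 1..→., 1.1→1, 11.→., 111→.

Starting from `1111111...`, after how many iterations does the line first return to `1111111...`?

20

iteration 1: 1.......1.
iteration 2: ..11111..1
iteration 3: ..1.......
iteration 4: 1...111111
iteration 5: ..1.1.....
iteration 6: 1..1..1111
iteration 7: ......1...
iteration 8: 11111...11
iteration 9: ......1.1.
iteration 10: 11111..1..
iteration 11: 1.........
iteration 12: ..1111111.
iteration 13: 1.1.......
iteration 14: .1..11111.
iteration 15: ....1.....
iteration 16: 111...1111
iteration 17: ....1.1...
iteration 18: 111..1..11
iteration 19: ........1.
iteration 20: 1111111...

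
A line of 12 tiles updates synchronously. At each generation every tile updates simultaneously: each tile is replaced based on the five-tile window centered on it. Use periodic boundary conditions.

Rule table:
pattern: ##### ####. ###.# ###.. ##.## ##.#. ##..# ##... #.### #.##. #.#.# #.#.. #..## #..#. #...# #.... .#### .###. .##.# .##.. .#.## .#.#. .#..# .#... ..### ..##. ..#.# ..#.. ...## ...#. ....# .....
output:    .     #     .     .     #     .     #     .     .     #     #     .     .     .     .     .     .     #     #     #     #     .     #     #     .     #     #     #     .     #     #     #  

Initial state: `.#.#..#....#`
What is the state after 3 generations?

.###...#...#

generation 1: .#..#.##.###
generation 2: ..#.#####.#.
generation 3: .###...#...#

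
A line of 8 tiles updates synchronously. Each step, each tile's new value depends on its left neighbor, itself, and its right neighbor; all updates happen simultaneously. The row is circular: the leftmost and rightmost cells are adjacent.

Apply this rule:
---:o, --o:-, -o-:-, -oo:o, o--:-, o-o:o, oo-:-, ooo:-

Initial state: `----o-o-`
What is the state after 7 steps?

ooo--o--
o-------
--ooooo-
o-o-----
-o--ooo-
----o---
ooo---oo

ooo---oo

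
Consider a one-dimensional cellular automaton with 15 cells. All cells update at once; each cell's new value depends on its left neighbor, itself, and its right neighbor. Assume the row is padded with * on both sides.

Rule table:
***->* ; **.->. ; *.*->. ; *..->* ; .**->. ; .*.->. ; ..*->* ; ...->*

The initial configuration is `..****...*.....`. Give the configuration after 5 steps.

**.**.***.***.*

step 1: **.**.***.*****
step 2: *......*...****
step 3: .******.***.***
step 4: ..****...*...**
step 5: **.**.***.***.*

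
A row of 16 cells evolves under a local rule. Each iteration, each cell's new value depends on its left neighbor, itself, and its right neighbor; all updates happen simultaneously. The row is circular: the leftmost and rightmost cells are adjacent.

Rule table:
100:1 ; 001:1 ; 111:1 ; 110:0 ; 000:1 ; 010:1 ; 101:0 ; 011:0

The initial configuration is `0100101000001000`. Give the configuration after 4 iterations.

1100010001111111

1111101111111111
1111000111111111
1110111011111111
1100010001111111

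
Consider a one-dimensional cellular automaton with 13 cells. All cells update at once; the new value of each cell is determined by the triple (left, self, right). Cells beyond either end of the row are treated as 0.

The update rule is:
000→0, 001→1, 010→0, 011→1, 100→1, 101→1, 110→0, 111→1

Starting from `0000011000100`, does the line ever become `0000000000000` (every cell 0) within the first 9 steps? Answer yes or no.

no

step 1: 0000110101010
step 2: 0001101010101
step 3: 0011010101010
step 4: 0110101010101
step 5: 1101010101010
step 6: 1010101010101
step 7: 0101010101010
step 8: 1010101010101  (repeats step 6; period 2)
step 9: 0101010101010
step 9 is 0101010101010, still not uniform 0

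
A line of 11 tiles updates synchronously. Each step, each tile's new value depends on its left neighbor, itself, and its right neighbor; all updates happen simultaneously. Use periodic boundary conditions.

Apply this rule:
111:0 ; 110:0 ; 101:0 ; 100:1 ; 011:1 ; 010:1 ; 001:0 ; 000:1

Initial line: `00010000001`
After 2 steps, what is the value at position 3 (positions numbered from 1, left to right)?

0

11011111101
00010000001
position 3 holds 0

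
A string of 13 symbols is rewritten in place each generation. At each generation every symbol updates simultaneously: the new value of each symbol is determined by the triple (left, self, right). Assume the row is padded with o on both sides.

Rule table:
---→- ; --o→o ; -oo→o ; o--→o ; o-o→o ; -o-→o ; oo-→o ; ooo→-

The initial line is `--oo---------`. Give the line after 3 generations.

o--oooo---oo-

generation 1: ooooo-------o
generation 2: ----oo-----oo
generation 3: o--oooo---oo-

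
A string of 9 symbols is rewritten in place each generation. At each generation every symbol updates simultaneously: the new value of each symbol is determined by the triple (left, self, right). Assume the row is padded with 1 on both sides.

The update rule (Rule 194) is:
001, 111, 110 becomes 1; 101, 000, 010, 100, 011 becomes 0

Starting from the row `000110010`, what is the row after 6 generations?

generation 1: 001010100
generation 2: 010000001
generation 3: 000000010
generation 4: 000000100
generation 5: 000001001
generation 6: 000010010

000010010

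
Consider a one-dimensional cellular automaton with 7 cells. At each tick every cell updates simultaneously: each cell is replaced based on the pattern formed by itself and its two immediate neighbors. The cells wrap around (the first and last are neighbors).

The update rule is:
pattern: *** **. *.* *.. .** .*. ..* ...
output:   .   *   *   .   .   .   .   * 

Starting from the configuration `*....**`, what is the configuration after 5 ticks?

*......

*.**...
.*.*.*.
..*.*..
*..*..*
*......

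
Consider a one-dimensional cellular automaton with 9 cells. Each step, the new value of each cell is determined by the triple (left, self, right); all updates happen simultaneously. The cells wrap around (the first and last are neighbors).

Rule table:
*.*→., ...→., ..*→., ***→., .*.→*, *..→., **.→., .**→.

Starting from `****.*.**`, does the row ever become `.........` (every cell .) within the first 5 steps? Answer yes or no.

no

.....*...
.....*...  (fixed point — unchanged through step 5)
step 5 is .....*..., still not uniform .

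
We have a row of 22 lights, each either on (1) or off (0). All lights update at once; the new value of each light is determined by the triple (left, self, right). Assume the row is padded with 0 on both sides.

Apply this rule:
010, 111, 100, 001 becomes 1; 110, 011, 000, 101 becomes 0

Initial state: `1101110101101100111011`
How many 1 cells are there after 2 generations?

0000100100000011010000
0001111110000100011000
count of 1: 9

9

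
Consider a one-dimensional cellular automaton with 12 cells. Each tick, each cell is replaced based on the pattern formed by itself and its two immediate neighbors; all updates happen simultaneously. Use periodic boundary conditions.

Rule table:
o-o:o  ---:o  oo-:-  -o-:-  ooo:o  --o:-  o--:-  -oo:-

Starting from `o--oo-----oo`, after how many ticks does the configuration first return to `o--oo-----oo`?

tick 1: ------ooo--o
tick 2: -oooo--o----
tick 3: --oo-----ooo
tick 4: -----ooo--o-
tick 5: oooo--o-----
tick 6: -oo-----ooo-
tick 7: ----ooo--o--
tick 8: ooo--o-----o
tick 9: oo-----ooo--
tick 10: ---ooo--o---
tick 11: oo--o-----oo
tick 12: o-----ooo--o
tick 13: --ooo--o----
tick 14: o--o-----ooo
tick 15: -----ooo--oo
tick 16: -ooo--o-----
tick 17: --o-----oooo
tick 18: ----ooo--oo-
tick 19: ooo--o------
tick 20: -o-----oooo-
tick 21: ---ooo--oo--
tick 22: oo--o------o
tick 23: o-----oooo--
tick 24: --ooo--oo---
tick 25: o--o------oo
tick 26: -----oooo--o
tick 27: -ooo--oo----
tick 28: --o------ooo
tick 29: ----oooo--o-
tick 30: ooo--oo-----
tick 31: -o------ooo-
tick 32: ---oooo--o--
tick 33: oo--oo-----o
tick 34: o------ooo--
tick 35: --oooo--o---
tick 36: o--oo-----oo

36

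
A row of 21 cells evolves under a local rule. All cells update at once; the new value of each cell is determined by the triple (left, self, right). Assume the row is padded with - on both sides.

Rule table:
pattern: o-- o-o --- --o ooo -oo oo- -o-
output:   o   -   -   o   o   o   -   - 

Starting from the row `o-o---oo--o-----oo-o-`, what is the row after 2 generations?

--o--o--o---o-oo-o-o-

generation 1: ---o-oo-oo-o---oo---o
generation 2: --o--o--o---o-oo-o-o-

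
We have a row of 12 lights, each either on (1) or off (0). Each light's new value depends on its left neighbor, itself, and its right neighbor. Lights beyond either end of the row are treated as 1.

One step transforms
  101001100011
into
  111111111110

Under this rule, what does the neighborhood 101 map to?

1

At position 1 the neighborhood is 101; the next row has 1 there.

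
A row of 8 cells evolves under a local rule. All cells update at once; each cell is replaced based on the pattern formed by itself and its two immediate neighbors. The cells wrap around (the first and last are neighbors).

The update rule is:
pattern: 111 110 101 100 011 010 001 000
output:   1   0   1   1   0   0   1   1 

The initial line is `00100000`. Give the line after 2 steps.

11011111
10101111

10101111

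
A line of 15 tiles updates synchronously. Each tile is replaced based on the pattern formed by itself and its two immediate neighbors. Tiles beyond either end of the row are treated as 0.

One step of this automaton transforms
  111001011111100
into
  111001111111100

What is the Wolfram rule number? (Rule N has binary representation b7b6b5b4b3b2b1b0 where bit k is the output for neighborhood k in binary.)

236

position 1: 111 → 1  (bit 7 = 1)
position 2: 110 → 1  (bit 6 = 1)
position 6: 101 → 1  (bit 5 = 1)
position 3: 100 → 0  (bit 4 = 0)
position 0: 011 → 1  (bit 3 = 1)
position 5: 010 → 1  (bit 2 = 1)
position 4: 001 → 0  (bit 1 = 0)
position 14: 000 → 0  (bit 0 = 0)
bits b7..b0 = 11101100 = 236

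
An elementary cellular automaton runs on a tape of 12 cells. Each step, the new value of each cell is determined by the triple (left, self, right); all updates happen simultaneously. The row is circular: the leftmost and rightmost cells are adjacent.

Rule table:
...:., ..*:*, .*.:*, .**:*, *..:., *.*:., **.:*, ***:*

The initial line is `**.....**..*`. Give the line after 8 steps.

**....***.**
**...****.**
**..*****.**
**.******.**
**.******.**  (fixed point — unchanged through step 8)

**.******.**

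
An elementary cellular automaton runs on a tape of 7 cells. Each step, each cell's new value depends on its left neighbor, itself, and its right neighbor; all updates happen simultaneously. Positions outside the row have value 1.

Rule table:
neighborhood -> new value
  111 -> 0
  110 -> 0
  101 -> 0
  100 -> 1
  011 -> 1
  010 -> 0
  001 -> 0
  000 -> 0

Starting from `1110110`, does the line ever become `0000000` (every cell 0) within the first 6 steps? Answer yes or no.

no

step 1: 0000100
step 2: 1000010
step 3: 0100000
step 4: 0010000
step 5: 1001000
step 6: 0100100
step 6 is 0100100, still not uniform 0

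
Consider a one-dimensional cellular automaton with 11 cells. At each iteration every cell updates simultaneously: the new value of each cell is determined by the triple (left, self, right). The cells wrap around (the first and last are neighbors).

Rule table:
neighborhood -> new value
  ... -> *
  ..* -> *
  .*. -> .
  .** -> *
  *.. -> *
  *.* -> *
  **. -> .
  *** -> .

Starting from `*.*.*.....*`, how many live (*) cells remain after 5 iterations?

8

.*.*.******
*.*.**.....
.*.**.*****
*.**.**....
.**.**.****
count of *: 8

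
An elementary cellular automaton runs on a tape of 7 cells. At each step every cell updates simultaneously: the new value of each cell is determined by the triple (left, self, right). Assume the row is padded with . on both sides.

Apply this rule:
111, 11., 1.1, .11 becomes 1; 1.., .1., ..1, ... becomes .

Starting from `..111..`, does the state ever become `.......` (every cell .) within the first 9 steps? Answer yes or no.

step 1: ..111..  (fixed point — unchanged through step 9)
step 9 is ..111.., still not uniform .

no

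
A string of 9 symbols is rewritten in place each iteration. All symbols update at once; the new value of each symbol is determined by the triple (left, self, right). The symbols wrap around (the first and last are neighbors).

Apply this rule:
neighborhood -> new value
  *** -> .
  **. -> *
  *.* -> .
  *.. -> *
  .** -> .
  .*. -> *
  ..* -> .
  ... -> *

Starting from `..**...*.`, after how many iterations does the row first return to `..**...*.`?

*..***.**
**...*...
.***.***.
...*...**
**.***..*
.*...**..
.***..***
...**...*
**..***.*
.**...*..
..***.***
*...*...*
***.***..
..*...**.
*.***..**
*...**...
***..***.
..**...*.

18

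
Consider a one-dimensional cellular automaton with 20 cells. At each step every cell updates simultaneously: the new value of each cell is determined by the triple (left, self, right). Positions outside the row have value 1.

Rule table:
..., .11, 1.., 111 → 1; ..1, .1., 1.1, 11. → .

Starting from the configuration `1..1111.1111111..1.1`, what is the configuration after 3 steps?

.1.111..111111.1...1
...11.1.11111...11.1
11.1....1111.11.1..1

11.1....1111.11.1..1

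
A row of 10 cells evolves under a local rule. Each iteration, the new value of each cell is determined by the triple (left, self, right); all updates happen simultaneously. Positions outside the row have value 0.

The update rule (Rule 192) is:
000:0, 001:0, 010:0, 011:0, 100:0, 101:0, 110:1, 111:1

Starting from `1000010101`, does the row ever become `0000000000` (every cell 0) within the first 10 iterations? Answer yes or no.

yes

iteration 1: 0000000000
all cells are 0 at iteration 1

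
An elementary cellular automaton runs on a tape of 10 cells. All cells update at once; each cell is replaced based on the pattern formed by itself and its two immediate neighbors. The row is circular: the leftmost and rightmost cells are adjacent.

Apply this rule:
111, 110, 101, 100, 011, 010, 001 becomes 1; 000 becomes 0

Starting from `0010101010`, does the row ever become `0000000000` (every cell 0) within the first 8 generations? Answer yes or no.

generation 1: 0111111111
generation 2: 1111111111
generation 3: 1111111111  (fixed point — unchanged through generation 8)
generation 8 is 1111111111, still not uniform 0

no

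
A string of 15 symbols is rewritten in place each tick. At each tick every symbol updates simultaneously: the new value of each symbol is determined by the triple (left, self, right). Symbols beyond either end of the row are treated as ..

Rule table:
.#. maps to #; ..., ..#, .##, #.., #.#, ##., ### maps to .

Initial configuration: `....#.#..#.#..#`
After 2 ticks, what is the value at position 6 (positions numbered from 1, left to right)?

.

....#.#..#.#..#  (fixed point — unchanged through tick 2)
position 6 holds .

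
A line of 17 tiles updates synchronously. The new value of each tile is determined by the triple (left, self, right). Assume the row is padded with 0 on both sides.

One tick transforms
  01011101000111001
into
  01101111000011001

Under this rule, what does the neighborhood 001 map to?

At position 0 the neighborhood is 001; the next row has 0 there.

0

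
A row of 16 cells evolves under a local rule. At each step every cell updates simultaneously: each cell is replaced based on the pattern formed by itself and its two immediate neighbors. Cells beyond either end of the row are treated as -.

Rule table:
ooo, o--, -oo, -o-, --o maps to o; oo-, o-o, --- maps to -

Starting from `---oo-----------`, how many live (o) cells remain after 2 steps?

--oo-o----------
-oo--oo---------
count of o: 4

4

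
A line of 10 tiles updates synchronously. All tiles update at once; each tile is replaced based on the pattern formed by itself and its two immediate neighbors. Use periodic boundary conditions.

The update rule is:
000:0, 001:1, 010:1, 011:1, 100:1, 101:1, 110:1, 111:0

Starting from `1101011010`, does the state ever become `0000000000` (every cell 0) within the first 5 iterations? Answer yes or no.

yes

1111111111
0000000000
all cells are 0 at iteration 2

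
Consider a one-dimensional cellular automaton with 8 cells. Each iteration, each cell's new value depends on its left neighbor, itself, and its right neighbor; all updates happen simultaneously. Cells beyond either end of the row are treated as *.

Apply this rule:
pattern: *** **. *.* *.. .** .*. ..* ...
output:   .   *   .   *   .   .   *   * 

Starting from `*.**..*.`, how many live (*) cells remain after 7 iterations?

3

*..***..
***..***
..***...
**..****
.***....
...*****
***.....
count of *: 3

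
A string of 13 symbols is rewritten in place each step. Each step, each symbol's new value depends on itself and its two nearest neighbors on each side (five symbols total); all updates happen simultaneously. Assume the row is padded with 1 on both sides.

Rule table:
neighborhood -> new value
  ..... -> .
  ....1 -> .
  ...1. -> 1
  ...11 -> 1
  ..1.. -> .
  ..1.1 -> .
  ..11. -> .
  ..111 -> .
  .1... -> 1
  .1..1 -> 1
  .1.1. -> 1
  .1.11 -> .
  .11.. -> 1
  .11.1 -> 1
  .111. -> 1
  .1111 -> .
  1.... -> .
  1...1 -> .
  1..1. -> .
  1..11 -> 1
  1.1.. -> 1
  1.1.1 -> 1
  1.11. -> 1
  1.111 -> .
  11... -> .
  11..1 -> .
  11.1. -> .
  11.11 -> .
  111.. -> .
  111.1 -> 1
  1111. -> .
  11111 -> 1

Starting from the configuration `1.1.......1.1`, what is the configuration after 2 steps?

1.11....1.1.1

1.11.....1...
1.11....1.1.1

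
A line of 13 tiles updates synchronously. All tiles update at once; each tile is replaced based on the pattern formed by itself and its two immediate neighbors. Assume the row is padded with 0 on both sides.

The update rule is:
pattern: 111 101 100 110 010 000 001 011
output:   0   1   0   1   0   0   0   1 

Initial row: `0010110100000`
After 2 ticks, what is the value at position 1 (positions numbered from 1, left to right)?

0001111000000
0001001000000
position 1 holds 0

0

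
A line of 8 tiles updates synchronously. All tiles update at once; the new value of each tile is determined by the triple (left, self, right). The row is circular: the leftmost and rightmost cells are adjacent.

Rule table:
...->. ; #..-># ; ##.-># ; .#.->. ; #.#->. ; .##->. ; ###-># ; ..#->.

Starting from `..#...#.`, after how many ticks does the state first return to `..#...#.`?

...#...#
#...#...
.#...#..
..#...#.

4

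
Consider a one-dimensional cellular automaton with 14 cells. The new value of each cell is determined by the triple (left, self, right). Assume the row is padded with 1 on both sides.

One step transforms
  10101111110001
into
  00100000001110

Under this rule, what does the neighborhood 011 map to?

At position 4 the neighborhood is 011; the next row has 0 there.

0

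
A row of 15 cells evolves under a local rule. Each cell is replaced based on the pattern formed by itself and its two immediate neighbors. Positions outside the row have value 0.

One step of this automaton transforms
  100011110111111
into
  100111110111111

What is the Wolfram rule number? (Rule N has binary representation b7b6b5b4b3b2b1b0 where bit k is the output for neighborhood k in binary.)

position 5: 111 → 1  (bit 7 = 1)
position 7: 110 → 1  (bit 6 = 1)
position 8: 101 → 0  (bit 5 = 0)
position 1: 100 → 0  (bit 4 = 0)
position 4: 011 → 1  (bit 3 = 1)
position 0: 010 → 1  (bit 2 = 1)
position 3: 001 → 1  (bit 1 = 1)
position 2: 000 → 0  (bit 0 = 0)
bits b7..b0 = 11001110 = 206

206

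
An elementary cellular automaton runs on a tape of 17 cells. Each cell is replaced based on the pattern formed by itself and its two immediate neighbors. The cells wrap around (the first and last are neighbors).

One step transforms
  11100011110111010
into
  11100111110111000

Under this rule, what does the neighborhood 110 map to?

At position 2 the neighborhood is 110; the next row has 1 there.

1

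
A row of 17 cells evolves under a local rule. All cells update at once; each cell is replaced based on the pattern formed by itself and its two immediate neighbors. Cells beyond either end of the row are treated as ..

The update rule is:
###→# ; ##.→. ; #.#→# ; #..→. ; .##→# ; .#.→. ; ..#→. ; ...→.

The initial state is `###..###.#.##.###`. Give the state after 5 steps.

.......#.###.....

step 1: ##...##.#.##.###.
step 2: #....#.#.##.###..
step 3: ......#.##.###...
step 4: .......##.###....
step 5: .......#.###.....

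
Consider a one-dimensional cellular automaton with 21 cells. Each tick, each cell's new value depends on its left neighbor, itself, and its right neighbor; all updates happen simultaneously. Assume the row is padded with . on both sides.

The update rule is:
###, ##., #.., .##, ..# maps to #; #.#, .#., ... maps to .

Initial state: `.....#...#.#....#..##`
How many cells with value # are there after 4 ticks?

13

....#.#.#...#..#.####
...#.....#.#.##..####
..#.#...#....########
.#...#.#.#..#########
count of #: 13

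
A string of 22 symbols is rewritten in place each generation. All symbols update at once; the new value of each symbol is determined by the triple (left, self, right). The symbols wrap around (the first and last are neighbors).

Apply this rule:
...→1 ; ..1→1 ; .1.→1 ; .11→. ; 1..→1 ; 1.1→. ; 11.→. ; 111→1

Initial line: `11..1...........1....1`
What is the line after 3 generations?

111.111111111111111.11

generation 1: 1.1111111111111111111.
generation 2: 1..11111111111111111..
generation 3: 111.111111111111111.11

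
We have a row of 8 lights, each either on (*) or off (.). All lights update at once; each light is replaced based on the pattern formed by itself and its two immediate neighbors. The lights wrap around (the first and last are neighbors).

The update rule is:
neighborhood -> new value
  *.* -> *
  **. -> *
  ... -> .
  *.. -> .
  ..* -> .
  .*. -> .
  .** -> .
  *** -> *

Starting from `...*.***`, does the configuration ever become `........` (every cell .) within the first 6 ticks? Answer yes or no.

....*.**
.....*.*
......*.
........
all cells are . at tick 4

yes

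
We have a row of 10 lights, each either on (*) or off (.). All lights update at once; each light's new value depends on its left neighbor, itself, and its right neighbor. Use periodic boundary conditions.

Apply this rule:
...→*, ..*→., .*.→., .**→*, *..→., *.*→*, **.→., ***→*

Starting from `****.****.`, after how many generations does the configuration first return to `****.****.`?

5

generation 1: ***.****.*
generation 2: **.****.**
generation 3: *.****.***
generation 4: .****.****
generation 5: ****.****.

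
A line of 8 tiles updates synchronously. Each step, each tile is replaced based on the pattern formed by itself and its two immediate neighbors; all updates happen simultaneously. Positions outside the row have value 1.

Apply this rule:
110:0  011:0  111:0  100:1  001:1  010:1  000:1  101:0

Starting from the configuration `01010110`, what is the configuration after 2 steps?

01011111

01010000
01011111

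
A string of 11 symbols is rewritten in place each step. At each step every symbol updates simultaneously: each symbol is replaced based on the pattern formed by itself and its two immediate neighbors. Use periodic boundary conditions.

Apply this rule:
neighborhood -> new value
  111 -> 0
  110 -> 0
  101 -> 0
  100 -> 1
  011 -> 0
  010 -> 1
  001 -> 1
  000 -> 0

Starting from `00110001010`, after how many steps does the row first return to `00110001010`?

01001011011
01111000000
10000100000
11001110001
00110001010

5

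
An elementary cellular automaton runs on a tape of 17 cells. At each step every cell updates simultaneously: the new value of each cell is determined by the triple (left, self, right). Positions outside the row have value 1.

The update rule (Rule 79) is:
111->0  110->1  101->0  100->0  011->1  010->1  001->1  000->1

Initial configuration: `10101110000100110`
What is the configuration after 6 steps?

10101010111101110
10101010100101010
10101010101101010
10101010101101010  (fixed point — unchanged through step 6)

10101010101101010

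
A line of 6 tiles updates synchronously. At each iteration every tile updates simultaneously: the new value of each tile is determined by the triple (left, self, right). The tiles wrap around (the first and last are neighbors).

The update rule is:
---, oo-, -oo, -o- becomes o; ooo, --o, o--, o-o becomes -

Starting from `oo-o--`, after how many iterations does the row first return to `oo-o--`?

1

iteration 1: oo-o--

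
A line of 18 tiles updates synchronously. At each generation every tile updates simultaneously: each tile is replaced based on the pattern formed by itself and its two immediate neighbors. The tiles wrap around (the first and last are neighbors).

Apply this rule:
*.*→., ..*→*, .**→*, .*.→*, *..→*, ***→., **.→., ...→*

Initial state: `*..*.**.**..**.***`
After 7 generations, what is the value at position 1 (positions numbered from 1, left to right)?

.***.*..*.***..*..
**...****.*..*****
..****....****....
***...*****...****
...****....****...
****...*****...***
....****....****..
position 1 holds .

.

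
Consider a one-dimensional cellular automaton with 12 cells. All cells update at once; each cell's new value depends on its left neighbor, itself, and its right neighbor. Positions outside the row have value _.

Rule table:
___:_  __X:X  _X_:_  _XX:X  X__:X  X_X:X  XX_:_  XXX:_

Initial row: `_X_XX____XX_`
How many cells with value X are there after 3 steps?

7

X_XX_X__XX_X
_XX_X_XXX_X_
XX_X_XX__X_X
count of X: 7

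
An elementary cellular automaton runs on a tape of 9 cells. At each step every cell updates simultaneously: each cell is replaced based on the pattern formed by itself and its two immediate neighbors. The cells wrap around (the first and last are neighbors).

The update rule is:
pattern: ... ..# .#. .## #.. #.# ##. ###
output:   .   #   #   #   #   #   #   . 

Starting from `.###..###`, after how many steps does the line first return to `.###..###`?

##.####.#
.###..###

2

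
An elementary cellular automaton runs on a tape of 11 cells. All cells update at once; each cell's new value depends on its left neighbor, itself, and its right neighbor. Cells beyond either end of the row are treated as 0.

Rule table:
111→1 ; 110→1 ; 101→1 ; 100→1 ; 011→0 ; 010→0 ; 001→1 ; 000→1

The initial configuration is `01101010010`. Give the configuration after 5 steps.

10110101101
01011010110
10101101011
01010110101
10101011010

10101011010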